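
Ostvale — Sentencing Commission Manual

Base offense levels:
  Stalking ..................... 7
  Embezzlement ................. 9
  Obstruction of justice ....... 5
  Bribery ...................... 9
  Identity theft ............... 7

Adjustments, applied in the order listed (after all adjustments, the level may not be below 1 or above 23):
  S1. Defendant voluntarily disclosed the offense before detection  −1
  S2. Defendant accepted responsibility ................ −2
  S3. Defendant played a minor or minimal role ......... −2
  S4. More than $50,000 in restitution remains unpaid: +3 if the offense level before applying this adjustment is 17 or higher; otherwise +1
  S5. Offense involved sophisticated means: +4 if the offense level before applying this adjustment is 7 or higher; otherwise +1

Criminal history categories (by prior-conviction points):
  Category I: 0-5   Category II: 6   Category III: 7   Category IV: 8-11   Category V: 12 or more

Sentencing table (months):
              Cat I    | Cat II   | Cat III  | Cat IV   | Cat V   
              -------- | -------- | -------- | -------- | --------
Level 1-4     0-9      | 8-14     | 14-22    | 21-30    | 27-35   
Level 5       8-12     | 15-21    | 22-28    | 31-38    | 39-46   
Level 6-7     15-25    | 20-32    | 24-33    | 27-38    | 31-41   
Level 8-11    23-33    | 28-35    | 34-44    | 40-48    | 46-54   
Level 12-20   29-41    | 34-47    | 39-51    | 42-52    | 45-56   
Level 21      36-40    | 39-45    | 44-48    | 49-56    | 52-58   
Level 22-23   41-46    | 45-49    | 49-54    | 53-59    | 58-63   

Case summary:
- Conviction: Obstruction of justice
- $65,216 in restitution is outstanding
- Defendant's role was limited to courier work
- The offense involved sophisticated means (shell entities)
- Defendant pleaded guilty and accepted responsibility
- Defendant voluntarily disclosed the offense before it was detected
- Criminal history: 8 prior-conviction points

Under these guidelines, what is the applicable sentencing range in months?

Base offense level for obstruction of justice: 5.
S1 applies: 5 − 1 = 4.
S2 applies: 4 − 2 = 2.
S3 applies: 2 − 2 = 0.
S4 applies (level before this adjustment is 0 < 17, so +1): 0 + 1 = 1.
S5 applies (level before this adjustment is 1 < 7, so +1): 1 + 1 = 2.
Final offense level: 2.
Criminal history: 8 prior points → Category IV (8-11).
Level 2 falls in the 1-4 band.
Grid: Level 1-4 × Category IV = 21-30 months.

21-30 months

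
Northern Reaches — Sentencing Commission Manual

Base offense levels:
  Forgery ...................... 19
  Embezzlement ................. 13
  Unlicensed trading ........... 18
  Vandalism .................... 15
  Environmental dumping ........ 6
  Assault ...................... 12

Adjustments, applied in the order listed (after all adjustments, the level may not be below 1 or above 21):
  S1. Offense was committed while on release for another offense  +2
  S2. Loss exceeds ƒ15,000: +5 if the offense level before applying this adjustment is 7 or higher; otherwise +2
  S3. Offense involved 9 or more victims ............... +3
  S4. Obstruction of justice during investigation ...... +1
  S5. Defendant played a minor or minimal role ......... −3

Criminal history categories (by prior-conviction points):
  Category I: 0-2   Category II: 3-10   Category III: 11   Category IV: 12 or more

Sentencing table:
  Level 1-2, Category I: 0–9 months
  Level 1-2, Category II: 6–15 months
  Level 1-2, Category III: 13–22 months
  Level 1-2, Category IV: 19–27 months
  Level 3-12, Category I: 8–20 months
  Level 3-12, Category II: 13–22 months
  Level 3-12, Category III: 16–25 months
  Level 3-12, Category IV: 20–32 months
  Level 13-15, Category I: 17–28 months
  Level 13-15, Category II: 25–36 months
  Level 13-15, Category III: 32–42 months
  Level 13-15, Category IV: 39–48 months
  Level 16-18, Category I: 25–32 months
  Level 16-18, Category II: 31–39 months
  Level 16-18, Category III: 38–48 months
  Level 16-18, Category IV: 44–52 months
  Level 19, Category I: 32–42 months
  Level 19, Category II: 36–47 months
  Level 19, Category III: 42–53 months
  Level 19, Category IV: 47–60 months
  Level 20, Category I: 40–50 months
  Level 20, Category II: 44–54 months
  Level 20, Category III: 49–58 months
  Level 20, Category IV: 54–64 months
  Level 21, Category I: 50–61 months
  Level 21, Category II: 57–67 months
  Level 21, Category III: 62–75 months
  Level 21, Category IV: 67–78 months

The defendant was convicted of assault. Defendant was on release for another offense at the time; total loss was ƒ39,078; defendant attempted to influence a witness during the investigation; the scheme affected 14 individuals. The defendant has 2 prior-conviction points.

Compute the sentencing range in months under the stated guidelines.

Base offense level for assault: 12.
S1 applies: 12 + 2 = 14.
S2 applies (level before this adjustment is 14 ≥ 7, so +5): 14 + 5 = 19.
S3 applies: 19 + 3 = 22.
S4 applies: 22 + 1 = 23.
Level 23 exceeds the maximum of 21; capped at 21.
Final offense level: 21.
Criminal history: 2 prior points → Category I (0-2).
Level 21 falls in the 21 band.
Grid: Level 21 × Category I = 50-61 months.

50-61 months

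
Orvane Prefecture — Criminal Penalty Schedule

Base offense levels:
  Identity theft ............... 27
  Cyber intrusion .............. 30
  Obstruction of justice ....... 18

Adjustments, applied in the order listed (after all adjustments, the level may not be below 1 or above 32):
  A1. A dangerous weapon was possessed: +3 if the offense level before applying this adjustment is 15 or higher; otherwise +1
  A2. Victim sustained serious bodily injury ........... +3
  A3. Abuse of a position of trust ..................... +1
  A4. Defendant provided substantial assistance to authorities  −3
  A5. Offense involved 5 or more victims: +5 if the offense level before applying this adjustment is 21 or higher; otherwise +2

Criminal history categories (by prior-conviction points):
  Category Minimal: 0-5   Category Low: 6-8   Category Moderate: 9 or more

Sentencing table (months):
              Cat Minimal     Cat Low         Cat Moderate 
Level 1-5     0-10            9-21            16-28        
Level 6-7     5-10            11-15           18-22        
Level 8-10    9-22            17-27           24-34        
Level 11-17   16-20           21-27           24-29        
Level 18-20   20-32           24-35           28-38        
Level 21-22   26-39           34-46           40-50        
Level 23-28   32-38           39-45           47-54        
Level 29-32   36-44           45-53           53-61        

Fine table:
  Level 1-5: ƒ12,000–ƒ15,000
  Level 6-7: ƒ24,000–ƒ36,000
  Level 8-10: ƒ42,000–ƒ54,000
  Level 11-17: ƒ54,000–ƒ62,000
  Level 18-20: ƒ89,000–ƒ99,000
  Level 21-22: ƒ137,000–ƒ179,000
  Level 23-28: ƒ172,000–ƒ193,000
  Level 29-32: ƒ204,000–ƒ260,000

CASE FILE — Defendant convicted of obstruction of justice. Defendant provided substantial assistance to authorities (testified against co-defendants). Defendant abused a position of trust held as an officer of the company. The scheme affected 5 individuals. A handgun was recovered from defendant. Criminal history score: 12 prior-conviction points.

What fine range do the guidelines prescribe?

ƒ137,000–ƒ179,000

Base offense level for obstruction of justice: 18.
A1 applies (level before this adjustment is 18 ≥ 15, so +3): 18 + 3 = 21.
A2 does not apply.
A3 applies: 21 + 1 = 22.
A4 applies: 22 − 3 = 19.
A5 applies (level before this adjustment is 19 < 21, so +2): 19 + 2 = 21.
Final offense level: 21.
Level 21 falls in the 21-22 band.
Fine table: Level 21-22 → ƒ137,000–ƒ179,000.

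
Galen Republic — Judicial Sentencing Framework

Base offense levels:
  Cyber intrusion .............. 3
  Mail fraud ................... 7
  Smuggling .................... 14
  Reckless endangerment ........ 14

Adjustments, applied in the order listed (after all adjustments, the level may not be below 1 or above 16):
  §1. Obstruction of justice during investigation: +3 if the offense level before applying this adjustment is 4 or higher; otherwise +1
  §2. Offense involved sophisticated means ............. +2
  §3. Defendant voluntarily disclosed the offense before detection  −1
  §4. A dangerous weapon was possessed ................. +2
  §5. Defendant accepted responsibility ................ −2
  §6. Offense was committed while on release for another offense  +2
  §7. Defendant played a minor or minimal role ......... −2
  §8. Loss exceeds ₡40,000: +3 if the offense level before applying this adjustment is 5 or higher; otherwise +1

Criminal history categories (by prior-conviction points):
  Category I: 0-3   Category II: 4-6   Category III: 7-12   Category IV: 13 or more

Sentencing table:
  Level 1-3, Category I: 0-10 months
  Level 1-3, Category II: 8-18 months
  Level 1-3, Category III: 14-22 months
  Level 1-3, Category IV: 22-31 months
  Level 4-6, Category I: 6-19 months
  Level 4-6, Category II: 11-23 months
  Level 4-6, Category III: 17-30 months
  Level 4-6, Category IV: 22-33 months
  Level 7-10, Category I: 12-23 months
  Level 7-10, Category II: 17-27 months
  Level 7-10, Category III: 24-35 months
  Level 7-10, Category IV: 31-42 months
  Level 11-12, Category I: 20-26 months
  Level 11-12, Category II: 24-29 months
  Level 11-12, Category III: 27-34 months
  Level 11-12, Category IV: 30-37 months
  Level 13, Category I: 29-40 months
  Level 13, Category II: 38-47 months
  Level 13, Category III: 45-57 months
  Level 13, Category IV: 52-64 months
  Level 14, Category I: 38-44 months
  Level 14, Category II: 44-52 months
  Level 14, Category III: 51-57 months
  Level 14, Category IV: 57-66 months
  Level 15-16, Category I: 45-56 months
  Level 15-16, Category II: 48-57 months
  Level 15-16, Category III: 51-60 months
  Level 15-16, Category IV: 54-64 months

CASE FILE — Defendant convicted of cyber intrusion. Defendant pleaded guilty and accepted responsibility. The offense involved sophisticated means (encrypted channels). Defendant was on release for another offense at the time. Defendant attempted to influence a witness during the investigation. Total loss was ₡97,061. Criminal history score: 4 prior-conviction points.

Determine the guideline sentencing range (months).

Base offense level for cyber intrusion: 3.
§1 applies (level before this adjustment is 3 < 4, so +1): 3 + 1 = 4.
§2 applies: 4 + 2 = 6.
§3 does not apply.
§5 applies: 6 − 2 = 4.
§6 applies: 4 + 2 = 6.
§7 does not apply.
§8 applies (level before this adjustment is 6 ≥ 5, so +3): 6 + 3 = 9.
Final offense level: 9.
Criminal history: 4 prior points → Category II (4-6).
Level 9 falls in the 7-10 band.
Grid: Level 7-10 × Category II = 17-27 months.

17-27 months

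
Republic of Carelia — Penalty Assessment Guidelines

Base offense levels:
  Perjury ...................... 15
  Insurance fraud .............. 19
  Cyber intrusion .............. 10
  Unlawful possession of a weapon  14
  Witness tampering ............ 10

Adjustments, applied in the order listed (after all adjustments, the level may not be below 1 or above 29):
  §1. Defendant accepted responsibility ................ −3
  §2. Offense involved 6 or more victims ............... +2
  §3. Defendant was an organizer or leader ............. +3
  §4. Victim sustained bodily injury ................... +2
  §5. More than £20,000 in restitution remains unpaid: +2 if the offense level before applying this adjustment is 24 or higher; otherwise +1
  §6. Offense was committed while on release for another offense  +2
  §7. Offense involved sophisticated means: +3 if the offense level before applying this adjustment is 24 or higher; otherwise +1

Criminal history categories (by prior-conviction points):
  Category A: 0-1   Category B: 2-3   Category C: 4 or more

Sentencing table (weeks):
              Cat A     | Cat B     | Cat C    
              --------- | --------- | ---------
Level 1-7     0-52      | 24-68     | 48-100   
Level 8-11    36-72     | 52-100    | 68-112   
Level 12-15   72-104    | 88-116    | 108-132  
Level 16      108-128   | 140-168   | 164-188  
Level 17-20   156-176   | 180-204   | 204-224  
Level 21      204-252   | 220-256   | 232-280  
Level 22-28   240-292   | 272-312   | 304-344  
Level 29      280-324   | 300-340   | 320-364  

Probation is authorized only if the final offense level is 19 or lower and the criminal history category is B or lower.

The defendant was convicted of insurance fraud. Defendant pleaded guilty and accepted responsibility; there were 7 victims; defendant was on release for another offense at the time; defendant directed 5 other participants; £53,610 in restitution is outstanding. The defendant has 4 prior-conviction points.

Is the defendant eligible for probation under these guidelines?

Base offense level for insurance fraud: 19.
§1 applies: 19 − 3 = 16.
§2 applies: 16 + 2 = 18.
§3 applies: 18 + 3 = 21.
§5 applies (level before this adjustment is 21 < 24, so +1): 21 + 1 = 22.
§6 applies: 22 + 2 = 24.
§7 does not apply.
Final offense level: 24.
Criminal history: 4 prior points → Category C (4+).
Level 24 falls in the 22-28 band.
Grid: Level 22-28 × Category C = 304-344 weeks.
Probation check: level 24 > 19 and category C > B → not eligible.

No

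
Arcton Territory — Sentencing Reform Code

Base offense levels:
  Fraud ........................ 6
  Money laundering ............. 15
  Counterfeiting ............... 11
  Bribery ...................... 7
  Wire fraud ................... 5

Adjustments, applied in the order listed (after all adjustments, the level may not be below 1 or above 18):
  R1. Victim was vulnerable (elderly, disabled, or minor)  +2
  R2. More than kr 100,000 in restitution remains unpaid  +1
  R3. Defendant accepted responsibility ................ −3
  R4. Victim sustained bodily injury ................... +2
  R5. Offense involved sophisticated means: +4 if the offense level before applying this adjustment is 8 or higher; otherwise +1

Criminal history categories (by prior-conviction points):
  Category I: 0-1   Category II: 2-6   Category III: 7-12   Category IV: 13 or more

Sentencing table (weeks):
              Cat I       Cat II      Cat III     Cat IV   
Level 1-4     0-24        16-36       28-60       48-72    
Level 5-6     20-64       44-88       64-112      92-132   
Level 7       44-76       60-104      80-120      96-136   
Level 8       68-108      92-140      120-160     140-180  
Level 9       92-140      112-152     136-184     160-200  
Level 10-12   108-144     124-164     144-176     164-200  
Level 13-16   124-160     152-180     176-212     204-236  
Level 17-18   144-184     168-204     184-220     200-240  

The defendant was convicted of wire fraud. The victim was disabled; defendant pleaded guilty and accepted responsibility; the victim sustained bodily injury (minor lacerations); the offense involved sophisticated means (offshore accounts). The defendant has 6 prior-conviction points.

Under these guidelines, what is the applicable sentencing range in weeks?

Base offense level for wire fraud: 5.
R1 applies: 5 + 2 = 7.
R2 does not apply.
R3 applies: 7 − 3 = 4.
R4 applies: 4 + 2 = 6.
R5 applies (level before this adjustment is 6 < 8, so +1): 6 + 1 = 7.
Final offense level: 7.
Criminal history: 6 prior points → Category II (2-6).
Level 7 falls in the 7 band.
Grid: Level 7 × Category II = 60-104 weeks.

60-104 weeks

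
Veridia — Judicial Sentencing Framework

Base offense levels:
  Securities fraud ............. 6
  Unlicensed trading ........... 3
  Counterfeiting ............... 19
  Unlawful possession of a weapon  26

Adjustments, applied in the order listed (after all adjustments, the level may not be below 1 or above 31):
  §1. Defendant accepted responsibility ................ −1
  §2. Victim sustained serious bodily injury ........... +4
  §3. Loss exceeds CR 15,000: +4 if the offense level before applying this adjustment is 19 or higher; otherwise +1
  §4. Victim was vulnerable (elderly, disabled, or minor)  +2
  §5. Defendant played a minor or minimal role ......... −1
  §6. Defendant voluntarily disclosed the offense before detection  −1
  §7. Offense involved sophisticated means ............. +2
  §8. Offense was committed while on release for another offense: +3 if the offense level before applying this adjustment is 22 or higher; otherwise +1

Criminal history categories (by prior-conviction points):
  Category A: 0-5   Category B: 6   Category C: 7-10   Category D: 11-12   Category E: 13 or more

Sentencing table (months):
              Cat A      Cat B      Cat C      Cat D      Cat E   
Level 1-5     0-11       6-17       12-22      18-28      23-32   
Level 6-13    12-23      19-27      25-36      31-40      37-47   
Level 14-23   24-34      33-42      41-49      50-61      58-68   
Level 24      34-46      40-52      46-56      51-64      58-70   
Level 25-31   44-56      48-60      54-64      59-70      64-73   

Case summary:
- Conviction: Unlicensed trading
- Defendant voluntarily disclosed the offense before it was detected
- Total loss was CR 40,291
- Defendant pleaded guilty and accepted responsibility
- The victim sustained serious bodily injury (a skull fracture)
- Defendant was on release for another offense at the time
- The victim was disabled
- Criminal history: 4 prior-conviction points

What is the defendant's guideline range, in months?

12-23 months

Base offense level for unlicensed trading: 3.
§1 applies: 3 − 1 = 2.
§2 applies: 2 + 4 = 6.
§3 applies (level before this adjustment is 6 < 19, so +1): 6 + 1 = 7.
§4 applies: 7 + 2 = 9.
§6 applies: 9 − 1 = 8.
§8 applies (level before this adjustment is 8 < 22, so +1): 8 + 1 = 9.
Final offense level: 9.
Criminal history: 4 prior points → Category A (0-5).
Level 9 falls in the 6-13 band.
Grid: Level 6-13 × Category A = 12-23 months.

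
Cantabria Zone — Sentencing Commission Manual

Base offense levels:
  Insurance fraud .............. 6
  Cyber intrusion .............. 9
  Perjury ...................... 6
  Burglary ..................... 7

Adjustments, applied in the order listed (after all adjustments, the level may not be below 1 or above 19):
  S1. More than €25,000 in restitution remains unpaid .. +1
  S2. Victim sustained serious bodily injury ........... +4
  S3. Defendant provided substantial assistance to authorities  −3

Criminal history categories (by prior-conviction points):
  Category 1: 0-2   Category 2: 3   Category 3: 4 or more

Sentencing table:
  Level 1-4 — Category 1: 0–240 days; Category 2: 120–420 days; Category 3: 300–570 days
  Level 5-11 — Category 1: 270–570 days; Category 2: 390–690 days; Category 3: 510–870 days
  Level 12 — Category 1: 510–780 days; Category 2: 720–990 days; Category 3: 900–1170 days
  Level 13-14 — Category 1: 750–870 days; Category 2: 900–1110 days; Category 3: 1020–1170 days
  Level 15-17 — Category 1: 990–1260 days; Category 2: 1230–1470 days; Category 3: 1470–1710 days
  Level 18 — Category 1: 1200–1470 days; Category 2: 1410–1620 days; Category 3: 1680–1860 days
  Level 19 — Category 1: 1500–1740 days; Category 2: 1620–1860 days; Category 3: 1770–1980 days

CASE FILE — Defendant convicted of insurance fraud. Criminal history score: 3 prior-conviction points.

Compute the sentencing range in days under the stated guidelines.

Base offense level for insurance fraud: 6.
Final offense level: 6.
Criminal history: 3 prior points → Category 2 (3).
Level 6 falls in the 5-11 band.
Grid: Level 5-11 × Category 2 = 390-690 days.

390-690 days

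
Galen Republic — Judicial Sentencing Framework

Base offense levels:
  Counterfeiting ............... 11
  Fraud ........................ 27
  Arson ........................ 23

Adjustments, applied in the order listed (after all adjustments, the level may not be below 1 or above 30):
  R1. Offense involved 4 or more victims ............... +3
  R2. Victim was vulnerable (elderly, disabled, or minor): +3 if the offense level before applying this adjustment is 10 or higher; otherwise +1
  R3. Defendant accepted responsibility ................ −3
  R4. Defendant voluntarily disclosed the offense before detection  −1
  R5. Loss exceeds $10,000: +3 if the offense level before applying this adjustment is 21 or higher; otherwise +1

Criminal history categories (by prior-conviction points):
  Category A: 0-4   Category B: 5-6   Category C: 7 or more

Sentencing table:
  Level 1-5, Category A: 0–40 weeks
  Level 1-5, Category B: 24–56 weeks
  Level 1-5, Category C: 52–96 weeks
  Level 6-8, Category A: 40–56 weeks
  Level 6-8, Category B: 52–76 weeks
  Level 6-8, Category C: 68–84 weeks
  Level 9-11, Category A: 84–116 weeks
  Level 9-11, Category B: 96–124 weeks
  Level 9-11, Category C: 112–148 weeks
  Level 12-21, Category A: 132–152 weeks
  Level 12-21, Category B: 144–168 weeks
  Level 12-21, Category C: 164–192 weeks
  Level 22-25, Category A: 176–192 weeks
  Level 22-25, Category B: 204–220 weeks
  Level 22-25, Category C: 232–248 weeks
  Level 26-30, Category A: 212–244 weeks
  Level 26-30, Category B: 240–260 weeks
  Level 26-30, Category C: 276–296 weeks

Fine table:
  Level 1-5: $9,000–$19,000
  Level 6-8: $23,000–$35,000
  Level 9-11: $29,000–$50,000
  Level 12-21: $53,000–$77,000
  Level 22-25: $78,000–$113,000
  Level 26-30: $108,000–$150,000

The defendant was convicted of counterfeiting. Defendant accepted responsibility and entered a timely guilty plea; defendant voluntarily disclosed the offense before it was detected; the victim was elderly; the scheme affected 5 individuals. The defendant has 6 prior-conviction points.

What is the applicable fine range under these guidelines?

$53,000–$77,000

Base offense level for counterfeiting: 11.
R1 applies: 11 + 3 = 14.
R2 applies (level before this adjustment is 14 ≥ 10, so +3): 14 + 3 = 17.
R3 applies: 17 − 3 = 14.
R4 applies: 14 − 1 = 13.
R5 does not apply.
Final offense level: 13.
Level 13 falls in the 12-21 band.
Fine table: Level 12-21 → $53,000–$77,000.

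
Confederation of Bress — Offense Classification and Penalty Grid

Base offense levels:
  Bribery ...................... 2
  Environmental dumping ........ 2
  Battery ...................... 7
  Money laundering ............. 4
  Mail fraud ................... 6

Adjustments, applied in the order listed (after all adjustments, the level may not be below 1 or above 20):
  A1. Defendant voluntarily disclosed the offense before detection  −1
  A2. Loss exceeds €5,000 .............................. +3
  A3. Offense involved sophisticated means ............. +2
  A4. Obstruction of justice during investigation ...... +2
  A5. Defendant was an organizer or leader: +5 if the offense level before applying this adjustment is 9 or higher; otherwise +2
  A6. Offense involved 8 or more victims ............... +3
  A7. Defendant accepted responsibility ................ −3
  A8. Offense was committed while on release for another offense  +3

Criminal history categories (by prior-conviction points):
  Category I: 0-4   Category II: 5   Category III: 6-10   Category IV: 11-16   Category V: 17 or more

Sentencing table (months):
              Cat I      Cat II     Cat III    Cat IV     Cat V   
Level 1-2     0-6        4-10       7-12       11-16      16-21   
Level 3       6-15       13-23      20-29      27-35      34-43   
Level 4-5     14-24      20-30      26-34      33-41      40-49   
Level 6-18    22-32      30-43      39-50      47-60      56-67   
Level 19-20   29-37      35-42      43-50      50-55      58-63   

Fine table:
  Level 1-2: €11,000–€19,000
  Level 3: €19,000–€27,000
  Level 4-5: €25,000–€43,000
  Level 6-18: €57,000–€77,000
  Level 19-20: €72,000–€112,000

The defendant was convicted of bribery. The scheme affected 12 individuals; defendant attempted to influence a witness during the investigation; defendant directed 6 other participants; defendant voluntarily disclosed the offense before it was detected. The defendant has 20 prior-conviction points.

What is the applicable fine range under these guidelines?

Base offense level for bribery: 2.
A1 applies: 2 − 1 = 1.
A4 applies: 1 + 2 = 3.
A5 applies (level before this adjustment is 3 < 9, so +2): 3 + 2 = 5.
A6 applies: 5 + 3 = 8.
A7 does not apply.
Final offense level: 8.
Level 8 falls in the 6-18 band.
Fine table: Level 6-18 → €57,000–€77,000.

€57,000–€77,000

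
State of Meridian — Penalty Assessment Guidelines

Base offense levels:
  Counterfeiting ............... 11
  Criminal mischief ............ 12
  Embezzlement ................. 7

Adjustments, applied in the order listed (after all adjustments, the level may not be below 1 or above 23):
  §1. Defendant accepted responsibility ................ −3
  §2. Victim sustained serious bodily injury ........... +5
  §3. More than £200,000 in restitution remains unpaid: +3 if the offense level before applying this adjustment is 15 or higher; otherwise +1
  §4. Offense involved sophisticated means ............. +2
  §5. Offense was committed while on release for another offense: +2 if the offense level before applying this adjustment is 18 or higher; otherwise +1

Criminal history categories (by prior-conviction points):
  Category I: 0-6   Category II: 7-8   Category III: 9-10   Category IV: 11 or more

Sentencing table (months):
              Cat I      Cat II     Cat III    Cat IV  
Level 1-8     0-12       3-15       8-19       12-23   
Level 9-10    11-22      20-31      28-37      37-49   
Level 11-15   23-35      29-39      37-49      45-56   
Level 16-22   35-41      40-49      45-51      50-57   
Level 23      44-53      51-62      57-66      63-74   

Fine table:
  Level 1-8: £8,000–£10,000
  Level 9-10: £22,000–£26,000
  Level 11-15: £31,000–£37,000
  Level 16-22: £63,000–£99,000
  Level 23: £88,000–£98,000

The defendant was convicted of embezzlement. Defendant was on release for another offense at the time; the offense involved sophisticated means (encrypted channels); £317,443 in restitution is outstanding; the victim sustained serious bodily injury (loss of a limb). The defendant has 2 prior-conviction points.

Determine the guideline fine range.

£63,000–£99,000

Base offense level for embezzlement: 7.
§1 does not apply.
§2 applies: 7 + 5 = 12.
§3 applies (level before this adjustment is 12 < 15, so +1): 12 + 1 = 13.
§4 applies: 13 + 2 = 15.
§5 applies (level before this adjustment is 15 < 18, so +1): 15 + 1 = 16.
Final offense level: 16.
Level 16 falls in the 16-22 band.
Fine table: Level 16-22 → £63,000–£99,000.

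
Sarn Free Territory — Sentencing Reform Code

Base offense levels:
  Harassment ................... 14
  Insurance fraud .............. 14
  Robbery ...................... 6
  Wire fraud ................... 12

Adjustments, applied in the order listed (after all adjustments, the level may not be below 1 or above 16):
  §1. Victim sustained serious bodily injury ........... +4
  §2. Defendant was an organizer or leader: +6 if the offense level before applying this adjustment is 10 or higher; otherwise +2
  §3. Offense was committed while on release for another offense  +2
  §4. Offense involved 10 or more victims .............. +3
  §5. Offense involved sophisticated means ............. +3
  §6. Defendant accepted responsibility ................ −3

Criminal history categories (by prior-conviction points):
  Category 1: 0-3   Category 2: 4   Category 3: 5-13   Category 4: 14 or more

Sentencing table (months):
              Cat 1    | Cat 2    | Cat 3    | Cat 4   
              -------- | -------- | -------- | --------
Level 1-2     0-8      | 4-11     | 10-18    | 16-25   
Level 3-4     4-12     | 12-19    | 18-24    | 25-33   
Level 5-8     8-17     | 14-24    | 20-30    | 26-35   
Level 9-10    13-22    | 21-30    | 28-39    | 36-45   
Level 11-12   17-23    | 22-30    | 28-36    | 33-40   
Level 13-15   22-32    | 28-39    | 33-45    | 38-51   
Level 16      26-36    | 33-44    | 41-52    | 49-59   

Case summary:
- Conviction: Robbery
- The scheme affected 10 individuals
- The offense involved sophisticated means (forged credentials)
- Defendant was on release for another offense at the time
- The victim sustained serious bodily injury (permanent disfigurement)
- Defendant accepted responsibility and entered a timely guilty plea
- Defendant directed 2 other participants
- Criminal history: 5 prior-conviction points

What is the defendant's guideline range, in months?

Base offense level for robbery: 6.
§1 applies: 6 + 4 = 10.
§2 applies (level before this adjustment is 10 ≥ 10, so +6): 10 + 6 = 16.
§3 applies: 16 + 2 = 18.
§4 applies: 18 + 3 = 21.
§5 applies: 21 + 3 = 24.
§6 applies: 24 − 3 = 21.
Level 21 exceeds the maximum of 16; capped at 16.
Final offense level: 16.
Criminal history: 5 prior points → Category 3 (5-13).
Level 16 falls in the 16 band.
Grid: Level 16 × Category 3 = 41-52 months.

41-52 months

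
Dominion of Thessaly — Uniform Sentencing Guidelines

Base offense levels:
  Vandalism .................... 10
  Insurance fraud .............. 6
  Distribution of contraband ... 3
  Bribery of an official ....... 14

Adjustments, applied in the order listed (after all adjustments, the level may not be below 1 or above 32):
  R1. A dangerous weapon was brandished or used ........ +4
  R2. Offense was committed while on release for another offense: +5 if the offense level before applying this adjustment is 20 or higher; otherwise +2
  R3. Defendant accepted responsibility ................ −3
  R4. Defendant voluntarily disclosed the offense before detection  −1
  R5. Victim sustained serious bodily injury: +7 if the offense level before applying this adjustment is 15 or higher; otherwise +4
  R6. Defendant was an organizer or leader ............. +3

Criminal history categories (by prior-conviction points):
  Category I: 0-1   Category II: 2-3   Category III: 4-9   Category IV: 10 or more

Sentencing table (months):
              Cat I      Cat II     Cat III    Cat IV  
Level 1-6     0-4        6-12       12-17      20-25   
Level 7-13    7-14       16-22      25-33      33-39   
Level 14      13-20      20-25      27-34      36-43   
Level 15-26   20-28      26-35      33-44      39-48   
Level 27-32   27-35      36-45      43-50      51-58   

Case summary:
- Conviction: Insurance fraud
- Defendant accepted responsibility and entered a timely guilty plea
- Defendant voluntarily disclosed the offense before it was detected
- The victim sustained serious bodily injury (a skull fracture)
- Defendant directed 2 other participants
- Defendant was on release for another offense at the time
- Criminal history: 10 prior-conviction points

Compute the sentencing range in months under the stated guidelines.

Base offense level for insurance fraud: 6.
R2 applies (level before this adjustment is 6 < 20, so +2): 6 + 2 = 8.
R3 applies: 8 − 3 = 5.
R4 applies: 5 − 1 = 4.
R5 applies (level before this adjustment is 4 < 15, so +4): 4 + 4 = 8.
R6 applies: 8 + 3 = 11.
Final offense level: 11.
Criminal history: 10 prior points → Category IV (10+).
Level 11 falls in the 7-13 band.
Grid: Level 7-13 × Category IV = 33-39 months.

33-39 months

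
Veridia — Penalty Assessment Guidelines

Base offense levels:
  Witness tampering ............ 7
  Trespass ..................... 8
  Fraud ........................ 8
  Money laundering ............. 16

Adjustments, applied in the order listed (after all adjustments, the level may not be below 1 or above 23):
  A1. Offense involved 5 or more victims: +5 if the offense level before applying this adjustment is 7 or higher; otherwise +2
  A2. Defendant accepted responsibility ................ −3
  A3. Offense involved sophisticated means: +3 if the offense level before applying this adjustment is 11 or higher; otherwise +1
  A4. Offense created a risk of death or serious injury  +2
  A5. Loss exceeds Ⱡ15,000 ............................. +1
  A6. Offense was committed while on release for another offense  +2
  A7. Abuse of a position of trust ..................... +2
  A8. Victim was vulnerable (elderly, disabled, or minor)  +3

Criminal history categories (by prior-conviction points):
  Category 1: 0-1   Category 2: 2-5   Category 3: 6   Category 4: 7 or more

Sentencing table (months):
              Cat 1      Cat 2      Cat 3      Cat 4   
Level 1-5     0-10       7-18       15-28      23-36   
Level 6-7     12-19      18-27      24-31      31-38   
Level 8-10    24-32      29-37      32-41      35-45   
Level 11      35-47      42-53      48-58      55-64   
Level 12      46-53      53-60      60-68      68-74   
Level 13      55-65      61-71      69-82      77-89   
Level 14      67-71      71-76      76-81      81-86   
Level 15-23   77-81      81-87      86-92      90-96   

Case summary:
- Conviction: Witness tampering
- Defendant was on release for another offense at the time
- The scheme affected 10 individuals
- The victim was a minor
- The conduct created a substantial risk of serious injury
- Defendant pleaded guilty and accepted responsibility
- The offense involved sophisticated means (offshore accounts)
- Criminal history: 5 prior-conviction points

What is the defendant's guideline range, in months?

81-87 months

Base offense level for witness tampering: 7.
A1 applies (level before this adjustment is 7 ≥ 7, so +5): 7 + 5 = 12.
A2 applies: 12 − 3 = 9.
A3 applies (level before this adjustment is 9 < 11, so +1): 9 + 1 = 10.
A4 applies: 10 + 2 = 12.
A6 applies: 12 + 2 = 14.
A8 applies: 14 + 3 = 17.
Final offense level: 17.
Criminal history: 5 prior points → Category 2 (2-5).
Level 17 falls in the 15-23 band.
Grid: Level 15-23 × Category 2 = 81-87 months.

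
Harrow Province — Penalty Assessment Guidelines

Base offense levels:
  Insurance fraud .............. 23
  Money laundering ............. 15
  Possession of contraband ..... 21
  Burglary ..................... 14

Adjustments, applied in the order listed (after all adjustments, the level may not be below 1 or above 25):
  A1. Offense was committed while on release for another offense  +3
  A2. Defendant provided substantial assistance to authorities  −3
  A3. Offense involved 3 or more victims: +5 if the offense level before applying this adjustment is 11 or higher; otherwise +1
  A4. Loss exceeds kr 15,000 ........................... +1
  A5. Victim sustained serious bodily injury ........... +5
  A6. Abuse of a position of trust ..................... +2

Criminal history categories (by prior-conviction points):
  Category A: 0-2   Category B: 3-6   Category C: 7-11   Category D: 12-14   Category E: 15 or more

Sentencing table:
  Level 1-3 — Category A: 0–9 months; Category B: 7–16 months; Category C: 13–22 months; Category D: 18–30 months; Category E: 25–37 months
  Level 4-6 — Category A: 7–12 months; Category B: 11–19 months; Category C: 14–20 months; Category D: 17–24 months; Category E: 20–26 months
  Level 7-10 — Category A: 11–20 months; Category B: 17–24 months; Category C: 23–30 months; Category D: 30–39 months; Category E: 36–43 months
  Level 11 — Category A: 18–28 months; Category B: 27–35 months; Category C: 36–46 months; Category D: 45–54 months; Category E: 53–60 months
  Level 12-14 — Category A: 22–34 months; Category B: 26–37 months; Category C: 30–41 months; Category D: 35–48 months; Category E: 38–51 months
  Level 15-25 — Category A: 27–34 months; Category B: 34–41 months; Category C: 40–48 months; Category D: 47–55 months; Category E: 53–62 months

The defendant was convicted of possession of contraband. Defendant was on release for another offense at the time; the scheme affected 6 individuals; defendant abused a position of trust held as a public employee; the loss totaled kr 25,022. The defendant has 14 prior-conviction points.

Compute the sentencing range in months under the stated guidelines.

Base offense level for possession of contraband: 21.
A1 applies: 21 + 3 = 24.
A3 applies (level before this adjustment is 24 ≥ 11, so +5): 24 + 5 = 29.
A4 applies: 29 + 1 = 30.
A5 does not apply.
A6 applies: 30 + 2 = 32.
Level 32 exceeds the maximum of 25; capped at 25.
Final offense level: 25.
Criminal history: 14 prior points → Category D (12-14).
Level 25 falls in the 15-25 band.
Grid: Level 15-25 × Category D = 47-55 months.

47-55 months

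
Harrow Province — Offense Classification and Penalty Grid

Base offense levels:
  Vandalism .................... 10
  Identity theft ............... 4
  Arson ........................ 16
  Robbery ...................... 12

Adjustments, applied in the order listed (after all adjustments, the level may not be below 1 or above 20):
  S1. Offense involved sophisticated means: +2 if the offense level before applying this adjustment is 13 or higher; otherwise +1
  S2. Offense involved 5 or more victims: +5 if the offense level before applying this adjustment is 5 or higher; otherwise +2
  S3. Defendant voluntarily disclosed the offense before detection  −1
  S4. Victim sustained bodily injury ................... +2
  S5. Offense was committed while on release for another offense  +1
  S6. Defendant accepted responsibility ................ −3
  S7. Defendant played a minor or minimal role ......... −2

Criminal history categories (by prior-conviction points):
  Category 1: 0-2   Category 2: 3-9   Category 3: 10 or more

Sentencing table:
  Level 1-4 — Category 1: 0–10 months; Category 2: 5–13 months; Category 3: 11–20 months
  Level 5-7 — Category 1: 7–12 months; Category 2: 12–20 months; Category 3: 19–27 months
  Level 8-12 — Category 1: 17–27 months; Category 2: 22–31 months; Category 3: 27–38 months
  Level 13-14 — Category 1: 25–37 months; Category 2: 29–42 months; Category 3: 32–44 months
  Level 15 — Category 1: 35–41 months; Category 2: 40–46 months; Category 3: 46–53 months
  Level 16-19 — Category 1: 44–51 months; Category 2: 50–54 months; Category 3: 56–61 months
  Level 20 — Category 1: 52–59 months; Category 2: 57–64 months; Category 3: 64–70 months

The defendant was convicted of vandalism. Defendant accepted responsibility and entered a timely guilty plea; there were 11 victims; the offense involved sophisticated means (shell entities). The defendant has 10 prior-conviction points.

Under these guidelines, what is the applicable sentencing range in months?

Base offense level for vandalism: 10.
S1 applies (level before this adjustment is 10 < 13, so +1): 10 + 1 = 11.
S2 applies (level before this adjustment is 11 ≥ 5, so +5): 11 + 5 = 16.
S4 does not apply.
S5 does not apply.
S6 applies: 16 − 3 = 13.
S7 does not apply.
Final offense level: 13.
Criminal history: 10 prior points → Category 3 (10+).
Level 13 falls in the 13-14 band.
Grid: Level 13-14 × Category 3 = 32-44 months.

32-44 months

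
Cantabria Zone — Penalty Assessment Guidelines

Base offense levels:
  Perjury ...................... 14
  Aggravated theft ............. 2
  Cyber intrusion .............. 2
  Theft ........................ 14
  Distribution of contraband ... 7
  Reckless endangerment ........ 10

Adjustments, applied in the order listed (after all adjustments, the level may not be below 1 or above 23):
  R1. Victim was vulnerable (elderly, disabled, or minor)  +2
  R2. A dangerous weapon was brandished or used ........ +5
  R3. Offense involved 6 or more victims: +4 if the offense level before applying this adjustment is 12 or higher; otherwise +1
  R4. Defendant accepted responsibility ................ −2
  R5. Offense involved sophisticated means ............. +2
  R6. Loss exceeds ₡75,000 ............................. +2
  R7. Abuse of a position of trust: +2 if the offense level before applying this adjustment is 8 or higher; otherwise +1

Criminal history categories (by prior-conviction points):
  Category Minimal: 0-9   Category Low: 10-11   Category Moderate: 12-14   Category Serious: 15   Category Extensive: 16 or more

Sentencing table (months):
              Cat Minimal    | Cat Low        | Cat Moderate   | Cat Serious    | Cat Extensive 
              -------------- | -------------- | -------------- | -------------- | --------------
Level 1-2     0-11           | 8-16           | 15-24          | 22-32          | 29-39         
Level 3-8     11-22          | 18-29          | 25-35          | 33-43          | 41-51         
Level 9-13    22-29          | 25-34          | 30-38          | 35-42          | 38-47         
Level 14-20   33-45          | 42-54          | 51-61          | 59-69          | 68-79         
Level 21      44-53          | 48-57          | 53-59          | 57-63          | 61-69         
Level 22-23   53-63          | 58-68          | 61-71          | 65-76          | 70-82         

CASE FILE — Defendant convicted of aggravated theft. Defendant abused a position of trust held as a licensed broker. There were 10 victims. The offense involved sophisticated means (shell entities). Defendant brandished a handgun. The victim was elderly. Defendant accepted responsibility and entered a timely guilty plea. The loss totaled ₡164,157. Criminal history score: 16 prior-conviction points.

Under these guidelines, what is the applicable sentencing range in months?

Base offense level for aggravated theft: 2.
R1 applies: 2 + 2 = 4.
R2 applies: 4 + 5 = 9.
R3 applies (level before this adjustment is 9 < 12, so +1): 9 + 1 = 10.
R4 applies: 10 − 2 = 8.
R5 applies: 8 + 2 = 10.
R6 applies: 10 + 2 = 12.
R7 applies (level before this adjustment is 12 ≥ 8, so +2): 12 + 2 = 14.
Final offense level: 14.
Criminal history: 16 prior points → Category Extensive (16+).
Level 14 falls in the 14-20 band.
Grid: Level 14-20 × Category Extensive = 68-79 months.

68-79 months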